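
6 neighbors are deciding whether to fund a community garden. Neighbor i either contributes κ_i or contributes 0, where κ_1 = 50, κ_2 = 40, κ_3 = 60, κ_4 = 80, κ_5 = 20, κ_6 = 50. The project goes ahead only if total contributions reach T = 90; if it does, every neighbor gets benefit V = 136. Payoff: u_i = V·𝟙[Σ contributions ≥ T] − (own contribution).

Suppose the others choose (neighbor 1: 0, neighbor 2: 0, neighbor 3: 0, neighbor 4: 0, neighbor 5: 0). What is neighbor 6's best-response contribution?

Others' total = 0. Even contributing 50 gives 50 < 90: no benefit either way.
Best response: 0.

0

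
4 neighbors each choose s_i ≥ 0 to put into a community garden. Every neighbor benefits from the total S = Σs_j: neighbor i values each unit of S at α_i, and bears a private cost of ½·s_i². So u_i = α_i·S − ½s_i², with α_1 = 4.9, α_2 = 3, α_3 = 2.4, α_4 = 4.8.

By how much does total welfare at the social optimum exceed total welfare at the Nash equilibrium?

Neighbor i's FOC: ∂u_i/∂s_i = α_i − s_i = 0, so s_i* = α_i.
NE contributions = (4.9, 3, 2.4, 4.8); S = 15.1.
W^NE = (Σα)·S − ½Σα_i² = 15.1² − ½·61.81 = 197.105.
Planner sets s_i = Σα_j = 15.1 for every i, so S^SO = 4·15.1 = 60.4.
W^SO = (Σα)·S^SO − ½·4·(Σα)² = (4/2)·15.1² = 456.02.
Deadweight loss = W^SO − W^NE = 258.915.

258.915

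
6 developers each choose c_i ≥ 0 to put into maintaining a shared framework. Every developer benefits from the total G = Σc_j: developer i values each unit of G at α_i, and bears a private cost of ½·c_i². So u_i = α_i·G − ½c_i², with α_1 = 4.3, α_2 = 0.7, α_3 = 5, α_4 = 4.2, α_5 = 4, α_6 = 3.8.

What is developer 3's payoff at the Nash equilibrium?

Developer i's FOC: ∂u_i/∂c_i = α_i − c_i = 0, so c_i* = α_i.
NE contributions = (4.3, 0.7, 5, 4.2, 4, 3.8); G = 22.
u_3 = α_3·G − ½·(c_3)² = 5·22 − ½·5² = 97.5.

97.5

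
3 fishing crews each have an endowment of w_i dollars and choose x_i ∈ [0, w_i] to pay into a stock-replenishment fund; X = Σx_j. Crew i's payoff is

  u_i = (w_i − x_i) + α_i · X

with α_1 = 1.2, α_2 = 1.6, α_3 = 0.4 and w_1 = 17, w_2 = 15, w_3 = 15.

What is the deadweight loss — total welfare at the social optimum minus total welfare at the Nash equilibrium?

33

∂u_i/∂x_i = α_i − 1, so crew i contributes w_i if α_i > 1, else 0.
α_i > 1 for i ∈ {1, 2}; NE contributions (17, 15, 0), X = 32.
W^NE = Σw_i − X^NE + (Σα_i)·X^NE = 47 + 2.2·32 = 117.4.
Planner: ∂(Σu_j)/∂x_i = Σα_j − 1 = 2.2 > 0, so everyone contributes w_i; X^SO = 47, W^SO = 47 + 2.2·47 = 150.4.
Deadweight loss = 33.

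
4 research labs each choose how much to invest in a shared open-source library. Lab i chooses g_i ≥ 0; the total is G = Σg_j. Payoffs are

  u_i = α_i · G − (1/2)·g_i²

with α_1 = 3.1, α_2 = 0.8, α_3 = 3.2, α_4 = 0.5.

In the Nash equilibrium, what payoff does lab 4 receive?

Lab i's FOC: ∂u_i/∂g_i = α_i − g_i = 0, so g_i* = α_i.
NE contributions = (3.1, 0.8, 3.2, 0.5); G = 7.6.
u_4 = α_4·G − ½·(g_4)² = 0.5·7.6 − ½·0.5² = 3.675.

3.675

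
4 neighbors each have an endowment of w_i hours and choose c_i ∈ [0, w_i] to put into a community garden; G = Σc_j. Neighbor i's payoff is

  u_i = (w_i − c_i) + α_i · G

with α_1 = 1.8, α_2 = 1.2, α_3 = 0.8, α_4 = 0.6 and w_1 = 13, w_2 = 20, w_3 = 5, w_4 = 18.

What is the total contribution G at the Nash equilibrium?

∂u_i/∂c_i = α_i − 1, so neighbor i contributes w_i if α_i > 1, else 0.
α_i > 1 for i ∈ {1, 2}; NE contributions (13, 20, 0, 0), G = 33.

33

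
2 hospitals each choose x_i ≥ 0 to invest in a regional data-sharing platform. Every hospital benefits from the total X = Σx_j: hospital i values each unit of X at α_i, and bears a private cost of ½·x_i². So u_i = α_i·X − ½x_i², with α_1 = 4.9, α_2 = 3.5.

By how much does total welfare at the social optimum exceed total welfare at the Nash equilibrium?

18.13

Hospital i's FOC: ∂u_i/∂x_i = α_i − x_i = 0, so x_i* = α_i.
NE contributions = (4.9, 3.5); X = 8.4.
W^NE = (Σα)·X − ½Σα_i² = 8.4² − ½·36.26 = 52.43.
Planner sets x_i = Σα_j = 8.4 for every i, so X^SO = 2·8.4 = 16.8.
W^SO = (Σα)·X^SO − ½·2·(Σα)² = (2/2)·8.4² = 70.56.
Deadweight loss = W^SO − W^NE = 18.13.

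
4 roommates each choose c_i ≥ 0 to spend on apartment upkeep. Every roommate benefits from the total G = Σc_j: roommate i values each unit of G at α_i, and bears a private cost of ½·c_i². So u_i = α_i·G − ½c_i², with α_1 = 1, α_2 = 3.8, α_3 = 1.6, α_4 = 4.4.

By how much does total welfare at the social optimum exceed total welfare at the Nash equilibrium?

Roommate i's FOC: ∂u_i/∂c_i = α_i − c_i = 0, so c_i* = α_i.
NE contributions = (1, 3.8, 1.6, 4.4); G = 10.8.
W^NE = (Σα)·G − ½Σα_i² = 10.8² − ½·37.36 = 97.96.
Planner sets c_i = Σα_j = 10.8 for every i, so G^SO = 4·10.8 = 43.2.
W^SO = (Σα)·G^SO − ½·4·(Σα)² = (4/2)·10.8² = 233.28.
Deadweight loss = W^SO − W^NE = 135.32.

135.32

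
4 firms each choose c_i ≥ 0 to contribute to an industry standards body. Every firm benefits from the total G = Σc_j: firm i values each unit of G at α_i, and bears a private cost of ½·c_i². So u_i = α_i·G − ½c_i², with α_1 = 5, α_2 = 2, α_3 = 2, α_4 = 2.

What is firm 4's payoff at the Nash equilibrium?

Firm i's FOC: ∂u_i/∂c_i = α_i − c_i = 0, so c_i* = α_i.
NE contributions = (5, 2, 2, 2); G = 11.
u_4 = α_4·G − ½·(c_4)² = 2·11 − ½·2² = 20.

20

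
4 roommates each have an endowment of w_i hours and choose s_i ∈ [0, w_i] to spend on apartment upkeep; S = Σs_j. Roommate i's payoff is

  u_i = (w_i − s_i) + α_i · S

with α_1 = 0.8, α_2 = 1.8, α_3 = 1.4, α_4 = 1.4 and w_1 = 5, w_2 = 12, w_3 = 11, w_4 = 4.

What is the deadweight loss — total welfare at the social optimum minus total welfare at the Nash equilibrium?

∂u_i/∂s_i = α_i − 1, so roommate i contributes w_i if α_i > 1, else 0.
α_i > 1 for i ∈ {2, 3, 4}; NE contributions (0, 12, 11, 4), S = 27.
W^NE = Σw_i − S^NE + (Σα_i)·S^NE = 32 + 4.4·27 = 150.8.
Planner: ∂(Σu_j)/∂s_i = Σα_j − 1 = 4.4 > 0, so everyone contributes w_i; S^SO = 32, W^SO = 32 + 4.4·32 = 172.8.
Deadweight loss = 22.

22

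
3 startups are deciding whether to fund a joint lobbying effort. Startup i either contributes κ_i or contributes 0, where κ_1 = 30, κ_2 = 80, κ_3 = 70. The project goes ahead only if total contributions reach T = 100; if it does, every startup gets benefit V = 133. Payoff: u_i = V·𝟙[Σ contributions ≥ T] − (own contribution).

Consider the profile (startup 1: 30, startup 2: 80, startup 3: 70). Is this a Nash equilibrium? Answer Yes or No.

No

Total = 180 ≥ 100: provided.
Startup 1 (pledges 30, payoff 103): dropping to 0 → total 150, payoff 133. Profitable deviation.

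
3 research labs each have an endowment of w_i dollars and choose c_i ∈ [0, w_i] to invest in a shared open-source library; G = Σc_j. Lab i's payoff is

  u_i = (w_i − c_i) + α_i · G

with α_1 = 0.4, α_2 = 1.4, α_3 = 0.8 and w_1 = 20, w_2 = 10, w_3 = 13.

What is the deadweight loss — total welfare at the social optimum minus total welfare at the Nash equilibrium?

52.8

∂u_i/∂c_i = α_i − 1, so lab i contributes w_i if α_i > 1, else 0.
α_i > 1 for i ∈ {2}; NE contributions (0, 10, 0), G = 10.
W^NE = Σw_i − G^NE + (Σα_i)·G^NE = 43 + 1.6·10 = 59.
Planner: ∂(Σu_j)/∂c_i = Σα_j − 1 = 1.6 > 0, so everyone contributes w_i; G^SO = 43, W^SO = 43 + 1.6·43 = 111.8.
Deadweight loss = 52.8.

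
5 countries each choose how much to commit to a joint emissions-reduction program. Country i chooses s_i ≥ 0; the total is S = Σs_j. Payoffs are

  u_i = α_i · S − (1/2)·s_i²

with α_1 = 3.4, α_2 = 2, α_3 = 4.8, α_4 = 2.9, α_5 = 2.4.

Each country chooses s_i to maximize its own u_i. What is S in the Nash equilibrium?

15.5

Country i's FOC: ∂u_i/∂s_i = α_i − s_i = 0, so s_i* = α_i.
NE contributions = (3.4, 2, 4.8, 2.9, 2.4); S = 15.5.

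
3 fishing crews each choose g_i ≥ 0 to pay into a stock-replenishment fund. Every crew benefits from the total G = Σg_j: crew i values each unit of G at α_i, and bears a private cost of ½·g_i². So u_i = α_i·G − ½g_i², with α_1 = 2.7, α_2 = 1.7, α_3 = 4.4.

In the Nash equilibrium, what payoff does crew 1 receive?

Crew i's FOC: ∂u_i/∂g_i = α_i − g_i = 0, so g_i* = α_i.
NE contributions = (2.7, 1.7, 4.4); G = 8.8.
u_1 = α_1·G − ½·(g_1)² = 2.7·8.8 − ½·2.7² = 20.115.

20.115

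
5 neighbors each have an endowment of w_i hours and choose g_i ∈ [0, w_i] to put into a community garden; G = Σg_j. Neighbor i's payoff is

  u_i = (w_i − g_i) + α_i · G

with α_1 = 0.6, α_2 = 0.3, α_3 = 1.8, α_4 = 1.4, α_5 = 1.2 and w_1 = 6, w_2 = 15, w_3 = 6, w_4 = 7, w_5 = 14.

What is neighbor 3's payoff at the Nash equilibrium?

∂u_i/∂g_i = α_i − 1, so neighbor i contributes w_i if α_i > 1, else 0.
α_i > 1 for i ∈ {3, 4, 5}; NE contributions (0, 0, 6, 7, 14), G = 27.
u_3 = (6 − 6) + 1.8·27 = 48.6.

48.6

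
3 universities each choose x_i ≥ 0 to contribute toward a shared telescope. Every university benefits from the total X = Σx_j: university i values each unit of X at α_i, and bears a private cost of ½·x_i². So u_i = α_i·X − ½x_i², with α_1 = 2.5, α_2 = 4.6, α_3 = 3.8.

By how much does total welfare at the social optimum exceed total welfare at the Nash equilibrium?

80.33

University i's FOC: ∂u_i/∂x_i = α_i − x_i = 0, so x_i* = α_i.
NE contributions = (2.5, 4.6, 3.8); X = 10.9.
W^NE = (Σα)·X − ½Σα_i² = 10.9² − ½·41.85 = 97.885.
Planner sets x_i = Σα_j = 10.9 for every i, so X^SO = 3·10.9 = 32.7.
W^SO = (Σα)·X^SO − ½·3·(Σα)² = (3/2)·10.9² = 178.215.
Deadweight loss = W^SO − W^NE = 80.33.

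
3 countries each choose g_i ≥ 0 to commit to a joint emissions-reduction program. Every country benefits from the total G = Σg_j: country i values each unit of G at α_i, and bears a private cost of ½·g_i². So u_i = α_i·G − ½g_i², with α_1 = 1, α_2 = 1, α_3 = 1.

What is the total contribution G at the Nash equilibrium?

Country i's FOC: ∂u_i/∂g_i = α_i − g_i = 0, so g_i* = α_i.
NE contributions = (1, 1, 1); G = 3.

3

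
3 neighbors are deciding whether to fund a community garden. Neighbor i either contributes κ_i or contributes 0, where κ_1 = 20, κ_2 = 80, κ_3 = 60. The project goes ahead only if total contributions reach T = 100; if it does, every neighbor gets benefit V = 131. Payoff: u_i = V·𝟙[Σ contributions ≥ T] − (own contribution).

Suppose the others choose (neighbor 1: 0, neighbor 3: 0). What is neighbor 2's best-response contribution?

0

Others' total = 0. Even contributing 80 gives 80 < 100: no benefit either way.
Best response: 0.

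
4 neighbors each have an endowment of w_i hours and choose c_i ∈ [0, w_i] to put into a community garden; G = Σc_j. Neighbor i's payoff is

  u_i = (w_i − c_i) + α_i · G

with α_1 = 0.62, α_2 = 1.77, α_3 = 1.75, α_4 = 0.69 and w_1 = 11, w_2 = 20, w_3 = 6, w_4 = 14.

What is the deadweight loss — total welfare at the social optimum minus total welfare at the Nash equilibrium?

∂u_i/∂c_i = α_i − 1, so neighbor i contributes w_i if α_i > 1, else 0.
α_i > 1 for i ∈ {2, 3}; NE contributions (0, 20, 6, 0), G = 26.
W^NE = Σw_i − G^NE + (Σα_i)·G^NE = 51 + 3.83·26 = 150.58.
Planner: ∂(Σu_j)/∂c_i = Σα_j − 1 = 3.83 > 0, so everyone contributes w_i; G^SO = 51, W^SO = 51 + 3.83·51 = 246.33.
Deadweight loss = 95.75.

95.75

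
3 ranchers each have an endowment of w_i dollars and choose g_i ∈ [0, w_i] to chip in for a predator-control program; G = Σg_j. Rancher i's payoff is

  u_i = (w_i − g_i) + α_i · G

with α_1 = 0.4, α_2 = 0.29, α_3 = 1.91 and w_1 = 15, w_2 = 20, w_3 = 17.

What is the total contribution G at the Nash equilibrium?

17

∂u_i/∂g_i = α_i − 1, so rancher i contributes w_i if α_i > 1, else 0.
α_i > 1 for i ∈ {3}; NE contributions (0, 0, 17), G = 17.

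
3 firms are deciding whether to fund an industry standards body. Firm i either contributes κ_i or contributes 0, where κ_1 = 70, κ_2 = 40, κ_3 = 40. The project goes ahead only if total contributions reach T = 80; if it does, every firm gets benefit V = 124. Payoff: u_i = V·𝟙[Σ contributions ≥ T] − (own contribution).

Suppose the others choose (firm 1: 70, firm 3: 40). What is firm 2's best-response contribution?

0

Others' total = 110 ≥ 80; contributing adds cost 40 for no extra benefit.
Best response: 0.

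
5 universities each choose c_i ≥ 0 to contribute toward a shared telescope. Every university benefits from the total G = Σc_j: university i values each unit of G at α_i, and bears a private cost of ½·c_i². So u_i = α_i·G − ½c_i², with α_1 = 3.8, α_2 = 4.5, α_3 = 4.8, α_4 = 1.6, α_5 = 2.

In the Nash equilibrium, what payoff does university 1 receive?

University i's FOC: ∂u_i/∂c_i = α_i − c_i = 0, so c_i* = α_i.
NE contributions = (3.8, 4.5, 4.8, 1.6, 2); G = 16.7.
u_1 = α_1·G − ½·(c_1)² = 3.8·16.7 − ½·3.8² = 56.24.

56.24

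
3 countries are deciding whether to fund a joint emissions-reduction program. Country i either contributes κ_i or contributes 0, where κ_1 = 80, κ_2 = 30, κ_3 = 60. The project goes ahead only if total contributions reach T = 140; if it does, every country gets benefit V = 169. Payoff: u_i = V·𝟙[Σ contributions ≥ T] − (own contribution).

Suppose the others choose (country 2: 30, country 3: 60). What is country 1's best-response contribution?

Others' total = 90. Contributing 80 brings total to 170 ≥ 140: gain V − κ_1 = 89.
Best response: 80.

80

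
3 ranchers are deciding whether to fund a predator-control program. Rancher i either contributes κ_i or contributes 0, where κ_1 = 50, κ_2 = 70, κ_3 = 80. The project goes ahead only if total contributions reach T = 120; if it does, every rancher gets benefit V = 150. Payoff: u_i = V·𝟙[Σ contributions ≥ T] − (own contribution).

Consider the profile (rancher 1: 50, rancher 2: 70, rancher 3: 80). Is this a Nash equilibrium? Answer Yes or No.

No

Total = 200 ≥ 120: provided.
Rancher 1 (pledges 50, payoff 100): dropping to 0 → total 150, payoff 150. Profitable deviation.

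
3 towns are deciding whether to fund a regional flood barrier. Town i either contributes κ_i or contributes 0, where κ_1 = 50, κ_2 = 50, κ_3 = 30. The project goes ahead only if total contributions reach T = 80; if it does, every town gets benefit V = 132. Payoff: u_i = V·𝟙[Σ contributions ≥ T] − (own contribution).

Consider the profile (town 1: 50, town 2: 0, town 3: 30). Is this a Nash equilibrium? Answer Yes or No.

Yes

Total = 80 ≥ 80: provided.
Town 1 (pledges 50, payoff 82): dropping to 0 → total 30, payoff 0. No gain.
Town 2 (pledges 0, payoff 132): pledging 50 → total 130, payoff 82. No gain.
Town 3 (pledges 30, payoff 102): dropping to 0 → total 50, payoff 0. No gain.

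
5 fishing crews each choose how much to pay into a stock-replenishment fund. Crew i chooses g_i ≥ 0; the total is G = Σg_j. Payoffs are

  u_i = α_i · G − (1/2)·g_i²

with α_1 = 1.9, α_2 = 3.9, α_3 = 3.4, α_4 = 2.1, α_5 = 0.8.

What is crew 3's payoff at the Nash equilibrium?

Crew i's FOC: ∂u_i/∂g_i = α_i − g_i = 0, so g_i* = α_i.
NE contributions = (1.9, 3.9, 3.4, 2.1, 0.8); G = 12.1.
u_3 = α_3·G − ½·(g_3)² = 3.4·12.1 − ½·3.4² = 35.36.

35.36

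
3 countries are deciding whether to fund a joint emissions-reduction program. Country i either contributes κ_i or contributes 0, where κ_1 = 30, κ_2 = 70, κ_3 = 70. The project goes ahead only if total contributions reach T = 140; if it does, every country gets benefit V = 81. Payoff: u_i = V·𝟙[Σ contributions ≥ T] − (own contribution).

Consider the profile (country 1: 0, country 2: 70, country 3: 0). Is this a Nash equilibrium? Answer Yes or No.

No

Total = 70 < 140: not provided.
Country 1 (pledges 0, payoff 0): pledging 30 → total 100, payoff -30. No gain.
Country 2 (pledges 70, payoff -70): dropping to 0 → total 0, payoff 0. Profitable deviation.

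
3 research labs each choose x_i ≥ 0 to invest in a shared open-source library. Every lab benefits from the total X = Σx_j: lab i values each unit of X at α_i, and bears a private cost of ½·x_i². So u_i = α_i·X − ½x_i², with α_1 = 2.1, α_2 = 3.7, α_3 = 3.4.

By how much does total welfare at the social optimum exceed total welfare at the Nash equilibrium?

57.15

Lab i's FOC: ∂u_i/∂x_i = α_i − x_i = 0, so x_i* = α_i.
NE contributions = (2.1, 3.7, 3.4); X = 9.2.
W^NE = (Σα)·X − ½Σα_i² = 9.2² − ½·29.66 = 69.81.
Planner sets x_i = Σα_j = 9.2 for every i, so X^SO = 3·9.2 = 27.6.
W^SO = (Σα)·X^SO − ½·3·(Σα)² = (3/2)·9.2² = 126.96.
Deadweight loss = W^SO − W^NE = 57.15.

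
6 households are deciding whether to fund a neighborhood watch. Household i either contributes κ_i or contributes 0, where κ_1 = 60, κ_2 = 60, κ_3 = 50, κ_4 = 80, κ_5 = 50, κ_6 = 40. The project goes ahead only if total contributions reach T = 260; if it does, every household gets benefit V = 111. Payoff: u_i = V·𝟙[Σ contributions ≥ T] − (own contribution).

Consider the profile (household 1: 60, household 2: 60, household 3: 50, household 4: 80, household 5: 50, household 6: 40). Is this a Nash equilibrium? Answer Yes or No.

Total = 340 ≥ 260: provided.
Household 1 (pledges 60, payoff 51): dropping to 0 → total 280, payoff 111. Profitable deviation.

No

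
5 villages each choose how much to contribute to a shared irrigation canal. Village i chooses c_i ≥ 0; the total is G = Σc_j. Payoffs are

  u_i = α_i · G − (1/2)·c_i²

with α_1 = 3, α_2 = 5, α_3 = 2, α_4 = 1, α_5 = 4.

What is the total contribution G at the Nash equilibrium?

Village i's FOC: ∂u_i/∂c_i = α_i − c_i = 0, so c_i* = α_i.
NE contributions = (3, 5, 2, 1, 4); G = 15.

15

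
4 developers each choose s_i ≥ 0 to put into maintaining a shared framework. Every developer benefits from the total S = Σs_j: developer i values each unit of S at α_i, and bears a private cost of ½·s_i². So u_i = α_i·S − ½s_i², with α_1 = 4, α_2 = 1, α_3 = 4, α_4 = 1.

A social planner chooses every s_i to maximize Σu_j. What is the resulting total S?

40

Planner FOC: ∂(Σu_j)/∂s_i = (Σα_j) − s_i = 0, so s_i^SO = Σα_j = 10 for every i; S^SO = 40.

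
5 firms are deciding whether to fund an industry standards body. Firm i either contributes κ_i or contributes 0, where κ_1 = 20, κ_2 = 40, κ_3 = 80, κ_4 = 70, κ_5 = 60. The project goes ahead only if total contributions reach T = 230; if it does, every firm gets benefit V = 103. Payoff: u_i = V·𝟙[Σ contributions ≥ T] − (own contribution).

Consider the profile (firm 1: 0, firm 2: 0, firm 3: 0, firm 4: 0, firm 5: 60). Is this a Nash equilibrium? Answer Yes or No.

No

Total = 60 < 230: not provided.
Firm 1 (pledges 0, payoff 0): pledging 20 → total 80, payoff -20. No gain.
Firm 2 (pledges 0, payoff 0): pledging 40 → total 100, payoff -40. No gain.
Firm 3 (pledges 0, payoff 0): pledging 80 → total 140, payoff -80. No gain.
Firm 4 (pledges 0, payoff 0): pledging 70 → total 130, payoff -70. No gain.
Firm 5 (pledges 60, payoff -60): dropping to 0 → total 0, payoff 0. Profitable deviation.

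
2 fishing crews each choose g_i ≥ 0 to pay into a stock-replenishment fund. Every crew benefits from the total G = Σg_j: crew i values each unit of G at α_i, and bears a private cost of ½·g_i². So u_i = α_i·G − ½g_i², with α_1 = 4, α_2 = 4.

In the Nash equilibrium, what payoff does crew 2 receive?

24

Crew i's FOC: ∂u_i/∂g_i = α_i − g_i = 0, so g_i* = α_i.
NE contributions = (4, 4); G = 8.
u_2 = α_2·G − ½·(g_2)² = 4·8 − ½·4² = 24.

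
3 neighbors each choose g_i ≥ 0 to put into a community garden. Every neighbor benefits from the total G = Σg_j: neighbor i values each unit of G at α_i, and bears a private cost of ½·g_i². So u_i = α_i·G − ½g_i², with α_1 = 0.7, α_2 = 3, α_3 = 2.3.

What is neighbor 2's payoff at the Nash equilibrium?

13.5

Neighbor i's FOC: ∂u_i/∂g_i = α_i − g_i = 0, so g_i* = α_i.
NE contributions = (0.7, 3, 2.3); G = 6.
u_2 = α_2·G − ½·(g_2)² = 3·6 − ½·3² = 13.5.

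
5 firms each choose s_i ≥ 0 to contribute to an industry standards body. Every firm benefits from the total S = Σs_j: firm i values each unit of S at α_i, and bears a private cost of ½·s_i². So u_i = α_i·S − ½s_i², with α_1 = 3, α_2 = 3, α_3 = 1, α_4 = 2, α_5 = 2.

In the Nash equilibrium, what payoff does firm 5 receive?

Firm i's FOC: ∂u_i/∂s_i = α_i − s_i = 0, so s_i* = α_i.
NE contributions = (3, 3, 1, 2, 2); S = 11.
u_5 = α_5·S − ½·(s_5)² = 2·11 − ½·2² = 20.

20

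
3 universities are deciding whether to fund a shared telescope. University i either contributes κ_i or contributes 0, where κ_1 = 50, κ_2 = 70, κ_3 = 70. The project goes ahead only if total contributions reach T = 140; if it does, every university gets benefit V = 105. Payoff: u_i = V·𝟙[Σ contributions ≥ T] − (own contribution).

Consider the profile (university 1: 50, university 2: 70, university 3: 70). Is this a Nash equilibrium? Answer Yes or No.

Total = 190 ≥ 140: provided.
University 1 (pledges 50, payoff 55): dropping to 0 → total 140, payoff 105. Profitable deviation.

No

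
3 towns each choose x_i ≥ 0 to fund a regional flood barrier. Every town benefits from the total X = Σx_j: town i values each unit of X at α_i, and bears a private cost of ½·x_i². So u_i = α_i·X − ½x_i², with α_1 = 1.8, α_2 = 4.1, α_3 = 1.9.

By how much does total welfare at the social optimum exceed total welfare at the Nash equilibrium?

42.25

Town i's FOC: ∂u_i/∂x_i = α_i − x_i = 0, so x_i* = α_i.
NE contributions = (1.8, 4.1, 1.9); X = 7.8.
W^NE = (Σα)·X − ½Σα_i² = 7.8² − ½·23.66 = 49.01.
Planner sets x_i = Σα_j = 7.8 for every i, so X^SO = 3·7.8 = 23.4.
W^SO = (Σα)·X^SO − ½·3·(Σα)² = (3/2)·7.8² = 91.26.
Deadweight loss = W^SO − W^NE = 42.25.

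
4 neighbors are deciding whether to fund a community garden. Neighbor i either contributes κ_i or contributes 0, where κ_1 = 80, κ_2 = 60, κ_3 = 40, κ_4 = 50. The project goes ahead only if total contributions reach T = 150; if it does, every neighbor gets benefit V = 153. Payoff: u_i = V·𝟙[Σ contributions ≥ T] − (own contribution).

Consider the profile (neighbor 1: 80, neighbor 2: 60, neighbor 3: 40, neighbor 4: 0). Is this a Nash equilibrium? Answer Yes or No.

Total = 180 ≥ 150: provided.
Neighbor 1 (pledges 80, payoff 73): dropping to 0 → total 100, payoff 0. No gain.
Neighbor 2 (pledges 60, payoff 93): dropping to 0 → total 120, payoff 0. No gain.
Neighbor 3 (pledges 40, payoff 113): dropping to 0 → total 140, payoff 0. No gain.
Neighbor 4 (pledges 0, payoff 153): pledging 50 → total 230, payoff 103. No gain.

Yes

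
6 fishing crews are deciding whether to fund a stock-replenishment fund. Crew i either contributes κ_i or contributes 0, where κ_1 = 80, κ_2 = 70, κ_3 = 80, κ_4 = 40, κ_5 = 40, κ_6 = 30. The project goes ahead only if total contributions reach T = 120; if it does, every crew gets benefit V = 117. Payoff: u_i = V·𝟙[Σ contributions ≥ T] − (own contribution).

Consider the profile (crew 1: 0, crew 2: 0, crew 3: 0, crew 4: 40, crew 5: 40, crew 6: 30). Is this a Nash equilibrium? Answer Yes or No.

Total = 110 < 120: not provided.
Crew 1 (pledges 0, payoff 0): pledging 80 → total 190, payoff 37. Profitable deviation.

No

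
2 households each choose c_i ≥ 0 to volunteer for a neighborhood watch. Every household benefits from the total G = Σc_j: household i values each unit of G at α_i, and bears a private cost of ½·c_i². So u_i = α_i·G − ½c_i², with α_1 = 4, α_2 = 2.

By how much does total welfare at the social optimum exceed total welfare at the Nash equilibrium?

10

Household i's FOC: ∂u_i/∂c_i = α_i − c_i = 0, so c_i* = α_i.
NE contributions = (4, 2); G = 6.
W^NE = (Σα)·G − ½Σα_i² = 6² − ½·20 = 26.
Planner sets c_i = Σα_j = 6 for every i, so G^SO = 2·6 = 12.
W^SO = (Σα)·G^SO − ½·2·(Σα)² = (2/2)·6² = 36.
Deadweight loss = W^SO − W^NE = 10.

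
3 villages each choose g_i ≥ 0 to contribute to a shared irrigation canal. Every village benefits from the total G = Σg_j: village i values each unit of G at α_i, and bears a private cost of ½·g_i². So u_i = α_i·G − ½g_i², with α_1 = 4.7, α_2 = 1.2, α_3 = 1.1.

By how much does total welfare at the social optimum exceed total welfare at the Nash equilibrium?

36.87

Village i's FOC: ∂u_i/∂g_i = α_i − g_i = 0, so g_i* = α_i.
NE contributions = (4.7, 1.2, 1.1); G = 7.
W^NE = (Σα)·G − ½Σα_i² = 7² − ½·24.74 = 36.63.
Planner sets g_i = Σα_j = 7 for every i, so G^SO = 3·7 = 21.
W^SO = (Σα)·G^SO − ½·3·(Σα)² = (3/2)·7² = 73.5.
Deadweight loss = W^SO − W^NE = 36.87.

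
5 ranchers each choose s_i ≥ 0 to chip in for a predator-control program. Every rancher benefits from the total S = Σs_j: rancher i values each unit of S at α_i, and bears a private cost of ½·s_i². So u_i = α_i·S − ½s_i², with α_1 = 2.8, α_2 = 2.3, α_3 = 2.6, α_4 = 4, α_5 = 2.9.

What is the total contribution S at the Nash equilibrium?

Rancher i's FOC: ∂u_i/∂s_i = α_i − s_i = 0, so s_i* = α_i.
NE contributions = (2.8, 2.3, 2.6, 4, 2.9); S = 14.6.

14.6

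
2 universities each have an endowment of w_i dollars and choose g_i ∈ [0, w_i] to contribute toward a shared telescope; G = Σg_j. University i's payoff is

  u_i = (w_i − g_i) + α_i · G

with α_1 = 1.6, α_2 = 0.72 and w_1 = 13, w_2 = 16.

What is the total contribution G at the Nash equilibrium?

13

∂u_i/∂g_i = α_i − 1, so university i contributes w_i if α_i > 1, else 0.
α_i > 1 for i ∈ {1}; NE contributions (13, 0), G = 13.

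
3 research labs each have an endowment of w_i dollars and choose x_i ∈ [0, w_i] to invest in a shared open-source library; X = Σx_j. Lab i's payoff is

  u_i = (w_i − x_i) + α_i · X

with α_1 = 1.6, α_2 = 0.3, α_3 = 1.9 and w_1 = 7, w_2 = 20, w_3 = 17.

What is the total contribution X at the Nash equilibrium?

∂u_i/∂x_i = α_i − 1, so lab i contributes w_i if α_i > 1, else 0.
α_i > 1 for i ∈ {1, 3}; NE contributions (7, 0, 17), X = 24.

24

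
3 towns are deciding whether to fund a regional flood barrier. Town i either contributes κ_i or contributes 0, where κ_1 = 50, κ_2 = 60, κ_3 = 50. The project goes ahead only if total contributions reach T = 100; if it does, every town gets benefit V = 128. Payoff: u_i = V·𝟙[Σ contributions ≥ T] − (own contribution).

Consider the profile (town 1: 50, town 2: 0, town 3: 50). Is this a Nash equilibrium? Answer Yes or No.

Yes

Total = 100 ≥ 100: provided.
Town 1 (pledges 50, payoff 78): dropping to 0 → total 50, payoff 0. No gain.
Town 2 (pledges 0, payoff 128): pledging 60 → total 160, payoff 68. No gain.
Town 3 (pledges 50, payoff 78): dropping to 0 → total 50, payoff 0. No gain.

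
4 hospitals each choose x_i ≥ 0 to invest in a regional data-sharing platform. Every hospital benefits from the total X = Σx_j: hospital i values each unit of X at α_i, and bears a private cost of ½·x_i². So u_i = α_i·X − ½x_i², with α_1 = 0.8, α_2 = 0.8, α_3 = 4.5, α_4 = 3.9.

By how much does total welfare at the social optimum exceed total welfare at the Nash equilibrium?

118.37

Hospital i's FOC: ∂u_i/∂x_i = α_i − x_i = 0, so x_i* = α_i.
NE contributions = (0.8, 0.8, 4.5, 3.9); X = 10.
W^NE = (Σα)·X − ½Σα_i² = 10² − ½·36.74 = 81.63.
Planner sets x_i = Σα_j = 10 for every i, so X^SO = 4·10 = 40.
W^SO = (Σα)·X^SO − ½·4·(Σα)² = (4/2)·10² = 200.
Deadweight loss = W^SO − W^NE = 118.37.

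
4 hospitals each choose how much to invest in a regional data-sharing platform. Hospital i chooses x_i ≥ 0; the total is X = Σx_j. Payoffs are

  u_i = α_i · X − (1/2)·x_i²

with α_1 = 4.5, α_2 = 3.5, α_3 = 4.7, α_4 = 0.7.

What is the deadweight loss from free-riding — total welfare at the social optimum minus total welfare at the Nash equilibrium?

207.1

Hospital i's FOC: ∂u_i/∂x_i = α_i − x_i = 0, so x_i* = α_i.
NE contributions = (4.5, 3.5, 4.7, 0.7); X = 13.4.
W^NE = (Σα)·X − ½Σα_i² = 13.4² − ½·55.08 = 152.02.
Planner sets x_i = Σα_j = 13.4 for every i, so X^SO = 4·13.4 = 53.6.
W^SO = (Σα)·X^SO − ½·4·(Σα)² = (4/2)·13.4² = 359.12.
Deadweight loss = W^SO − W^NE = 207.1.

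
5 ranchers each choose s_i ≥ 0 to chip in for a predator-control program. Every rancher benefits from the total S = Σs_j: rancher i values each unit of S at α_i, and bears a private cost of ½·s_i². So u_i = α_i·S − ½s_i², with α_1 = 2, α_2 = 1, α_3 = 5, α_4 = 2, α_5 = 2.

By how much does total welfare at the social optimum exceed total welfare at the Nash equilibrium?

235

Rancher i's FOC: ∂u_i/∂s_i = α_i − s_i = 0, so s_i* = α_i.
NE contributions = (2, 1, 5, 2, 2); S = 12.
W^NE = (Σα)·S − ½Σα_i² = 12² − ½·38 = 125.
Planner sets s_i = Σα_j = 12 for every i, so S^SO = 5·12 = 60.
W^SO = (Σα)·S^SO − ½·5·(Σα)² = (5/2)·12² = 360.
Deadweight loss = W^SO − W^NE = 235.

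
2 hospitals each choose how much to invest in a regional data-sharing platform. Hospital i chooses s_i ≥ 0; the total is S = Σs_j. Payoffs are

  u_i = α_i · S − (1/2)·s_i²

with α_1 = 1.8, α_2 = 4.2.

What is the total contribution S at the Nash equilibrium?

6

Hospital i's FOC: ∂u_i/∂s_i = α_i − s_i = 0, so s_i* = α_i.
NE contributions = (1.8, 4.2); S = 6.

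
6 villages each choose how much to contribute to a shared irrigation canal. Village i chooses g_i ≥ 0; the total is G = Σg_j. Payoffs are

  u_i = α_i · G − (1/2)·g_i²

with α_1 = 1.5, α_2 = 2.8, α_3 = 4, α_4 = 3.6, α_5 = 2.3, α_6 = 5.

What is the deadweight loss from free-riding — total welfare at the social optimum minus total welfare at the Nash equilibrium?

771.95

Village i's FOC: ∂u_i/∂g_i = α_i − g_i = 0, so g_i* = α_i.
NE contributions = (1.5, 2.8, 4, 3.6, 2.3, 5); G = 19.2.
W^NE = (Σα)·G − ½Σα_i² = 19.2² − ½·69.34 = 333.97.
Planner sets g_i = Σα_j = 19.2 for every i, so G^SO = 6·19.2 = 115.2.
W^SO = (Σα)·G^SO − ½·6·(Σα)² = (6/2)·19.2² = 1105.92.
Deadweight loss = W^SO − W^NE = 771.95.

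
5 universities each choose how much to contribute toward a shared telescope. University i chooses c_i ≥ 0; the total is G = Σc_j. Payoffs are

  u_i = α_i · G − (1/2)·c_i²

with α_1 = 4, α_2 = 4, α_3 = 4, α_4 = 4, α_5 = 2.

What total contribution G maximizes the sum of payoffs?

90

Planner FOC: ∂(Σu_j)/∂c_i = (Σα_j) − c_i = 0, so c_i^SO = Σα_j = 18 for every i; G^SO = 90.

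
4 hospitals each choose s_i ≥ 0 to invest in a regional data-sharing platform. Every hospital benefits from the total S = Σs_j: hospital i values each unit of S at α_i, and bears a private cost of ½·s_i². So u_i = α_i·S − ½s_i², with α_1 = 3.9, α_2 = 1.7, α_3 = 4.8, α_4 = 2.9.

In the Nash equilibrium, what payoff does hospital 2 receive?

21.165

Hospital i's FOC: ∂u_i/∂s_i = α_i − s_i = 0, so s_i* = α_i.
NE contributions = (3.9, 1.7, 4.8, 2.9); S = 13.3.
u_2 = α_2·S − ½·(s_2)² = 1.7·13.3 − ½·1.7² = 21.165.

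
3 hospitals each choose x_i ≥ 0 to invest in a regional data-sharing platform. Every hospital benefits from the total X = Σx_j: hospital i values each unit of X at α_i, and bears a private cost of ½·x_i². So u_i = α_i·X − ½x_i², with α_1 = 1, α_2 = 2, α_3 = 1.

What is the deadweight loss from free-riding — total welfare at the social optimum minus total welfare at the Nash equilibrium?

11

Hospital i's FOC: ∂u_i/∂x_i = α_i − x_i = 0, so x_i* = α_i.
NE contributions = (1, 2, 1); X = 4.
W^NE = (Σα)·X − ½Σα_i² = 4² − ½·6 = 13.
Planner sets x_i = Σα_j = 4 for every i, so X^SO = 3·4 = 12.
W^SO = (Σα)·X^SO − ½·3·(Σα)² = (3/2)·4² = 24.
Deadweight loss = W^SO − W^NE = 11.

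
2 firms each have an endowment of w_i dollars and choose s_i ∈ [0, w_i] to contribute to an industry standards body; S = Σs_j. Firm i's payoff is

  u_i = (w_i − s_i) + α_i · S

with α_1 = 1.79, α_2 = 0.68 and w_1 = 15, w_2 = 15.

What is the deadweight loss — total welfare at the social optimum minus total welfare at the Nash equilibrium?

22.05

∂u_i/∂s_i = α_i − 1, so firm i contributes w_i if α_i > 1, else 0.
α_i > 1 for i ∈ {1}; NE contributions (15, 0), S = 15.
W^NE = Σw_i − S^NE + (Σα_i)·S^NE = 30 + 1.47·15 = 52.05.
Planner: ∂(Σu_j)/∂s_i = Σα_j − 1 = 1.47 > 0, so everyone contributes w_i; S^SO = 30, W^SO = 30 + 1.47·30 = 74.1.
Deadweight loss = 22.05.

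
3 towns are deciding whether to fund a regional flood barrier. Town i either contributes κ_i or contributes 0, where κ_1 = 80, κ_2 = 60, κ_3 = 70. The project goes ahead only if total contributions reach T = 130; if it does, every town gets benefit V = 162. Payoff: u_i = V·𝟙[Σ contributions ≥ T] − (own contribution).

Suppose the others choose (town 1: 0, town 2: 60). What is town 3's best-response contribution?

Others' total = 60. Contributing 70 brings total to 130 ≥ 130: gain V − κ_3 = 92.
Best response: 70.

70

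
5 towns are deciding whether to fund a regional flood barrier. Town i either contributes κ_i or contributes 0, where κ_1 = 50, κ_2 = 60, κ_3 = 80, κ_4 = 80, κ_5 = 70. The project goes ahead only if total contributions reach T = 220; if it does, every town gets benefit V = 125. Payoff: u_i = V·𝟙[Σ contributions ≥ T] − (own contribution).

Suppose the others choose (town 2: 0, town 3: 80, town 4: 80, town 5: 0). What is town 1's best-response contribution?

Others' total = 160. Even contributing 50 gives 210 < 220: no benefit either way.
Best response: 0.

0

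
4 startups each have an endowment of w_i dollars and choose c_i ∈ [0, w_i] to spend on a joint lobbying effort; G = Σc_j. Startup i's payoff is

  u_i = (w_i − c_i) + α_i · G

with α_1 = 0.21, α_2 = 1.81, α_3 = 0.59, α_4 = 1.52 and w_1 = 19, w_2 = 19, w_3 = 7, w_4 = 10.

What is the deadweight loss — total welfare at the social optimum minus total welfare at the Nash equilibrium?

∂u_i/∂c_i = α_i − 1, so startup i contributes w_i if α_i > 1, else 0.
α_i > 1 for i ∈ {2, 4}; NE contributions (0, 19, 0, 10), G = 29.
W^NE = Σw_i − G^NE + (Σα_i)·G^NE = 55 + 3.13·29 = 145.77.
Planner: ∂(Σu_j)/∂c_i = Σα_j − 1 = 3.13 > 0, so everyone contributes w_i; G^SO = 55, W^SO = 55 + 3.13·55 = 227.15.
Deadweight loss = 81.38.

81.38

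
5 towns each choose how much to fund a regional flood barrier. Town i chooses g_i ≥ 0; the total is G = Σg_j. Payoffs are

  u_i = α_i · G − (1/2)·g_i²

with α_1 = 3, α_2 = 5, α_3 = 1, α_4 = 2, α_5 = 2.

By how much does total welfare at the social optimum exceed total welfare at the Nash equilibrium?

Town i's FOC: ∂u_i/∂g_i = α_i − g_i = 0, so g_i* = α_i.
NE contributions = (3, 5, 1, 2, 2); G = 13.
W^NE = (Σα)·G − ½Σα_i² = 13² − ½·43 = 147.5.
Planner sets g_i = Σα_j = 13 for every i, so G^SO = 5·13 = 65.
W^SO = (Σα)·G^SO − ½·5·(Σα)² = (5/2)·13² = 422.5.
Deadweight loss = W^SO − W^NE = 275.

275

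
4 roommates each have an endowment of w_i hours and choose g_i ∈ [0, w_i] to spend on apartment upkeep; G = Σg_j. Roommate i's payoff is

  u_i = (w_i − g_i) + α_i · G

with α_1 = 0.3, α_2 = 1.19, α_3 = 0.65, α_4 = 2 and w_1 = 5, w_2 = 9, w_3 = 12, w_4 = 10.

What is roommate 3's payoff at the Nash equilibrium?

∂u_i/∂g_i = α_i − 1, so roommate i contributes w_i if α_i > 1, else 0.
α_i > 1 for i ∈ {2, 4}; NE contributions (0, 9, 0, 10), G = 19.
u_3 = (12 − 0) + 0.65·19 = 24.35.

24.35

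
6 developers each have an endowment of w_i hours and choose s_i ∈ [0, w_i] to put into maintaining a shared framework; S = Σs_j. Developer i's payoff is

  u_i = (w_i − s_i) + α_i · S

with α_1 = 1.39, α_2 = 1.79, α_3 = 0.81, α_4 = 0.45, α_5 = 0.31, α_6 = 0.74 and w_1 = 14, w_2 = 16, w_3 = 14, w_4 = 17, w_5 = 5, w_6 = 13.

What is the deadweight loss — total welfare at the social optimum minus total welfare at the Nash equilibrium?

220.01

∂u_i/∂s_i = α_i − 1, so developer i contributes w_i if α_i > 1, else 0.
α_i > 1 for i ∈ {1, 2}; NE contributions (14, 16, 0, 0, 0, 0), S = 30.
W^NE = Σw_i − S^NE + (Σα_i)·S^NE = 79 + 4.49·30 = 213.7.
Planner: ∂(Σu_j)/∂s_i = Σα_j − 1 = 4.49 > 0, so everyone contributes w_i; S^SO = 79, W^SO = 79 + 4.49·79 = 433.71.
Deadweight loss = 220.01.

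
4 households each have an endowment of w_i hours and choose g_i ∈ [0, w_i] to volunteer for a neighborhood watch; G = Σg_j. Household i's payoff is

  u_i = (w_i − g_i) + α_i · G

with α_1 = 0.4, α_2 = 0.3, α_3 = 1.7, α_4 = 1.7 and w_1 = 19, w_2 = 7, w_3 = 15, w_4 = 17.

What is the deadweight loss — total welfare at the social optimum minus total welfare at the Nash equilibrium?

∂u_i/∂g_i = α_i − 1, so household i contributes w_i if α_i > 1, else 0.
α_i > 1 for i ∈ {3, 4}; NE contributions (0, 0, 15, 17), G = 32.
W^NE = Σw_i − G^NE + (Σα_i)·G^NE = 58 + 3.1·32 = 157.2.
Planner: ∂(Σu_j)/∂g_i = Σα_j − 1 = 3.1 > 0, so everyone contributes w_i; G^SO = 58, W^SO = 58 + 3.1·58 = 237.8.
Deadweight loss = 80.6.

80.6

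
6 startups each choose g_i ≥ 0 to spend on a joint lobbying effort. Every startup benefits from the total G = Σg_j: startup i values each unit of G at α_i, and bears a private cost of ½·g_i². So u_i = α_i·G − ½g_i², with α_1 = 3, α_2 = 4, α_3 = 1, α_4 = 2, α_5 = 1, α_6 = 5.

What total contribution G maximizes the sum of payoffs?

96

Planner FOC: ∂(Σu_j)/∂g_i = (Σα_j) − g_i = 0, so g_i^SO = Σα_j = 16 for every i; G^SO = 96.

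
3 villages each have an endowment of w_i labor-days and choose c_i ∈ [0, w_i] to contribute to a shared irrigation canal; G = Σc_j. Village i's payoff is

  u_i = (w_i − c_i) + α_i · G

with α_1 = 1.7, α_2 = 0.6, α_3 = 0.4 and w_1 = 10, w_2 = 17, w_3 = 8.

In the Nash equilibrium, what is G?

10

∂u_i/∂c_i = α_i − 1, so village i contributes w_i if α_i > 1, else 0.
α_i > 1 for i ∈ {1}; NE contributions (10, 0, 0), G = 10.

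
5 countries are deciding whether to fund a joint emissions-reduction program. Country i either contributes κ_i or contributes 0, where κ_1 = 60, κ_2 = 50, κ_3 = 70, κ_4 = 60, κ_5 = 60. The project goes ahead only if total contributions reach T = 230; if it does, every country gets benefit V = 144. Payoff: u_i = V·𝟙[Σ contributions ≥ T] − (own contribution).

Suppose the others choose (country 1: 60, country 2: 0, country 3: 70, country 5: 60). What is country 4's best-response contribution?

60

Others' total = 190. Contributing 60 brings total to 250 ≥ 230: gain V − κ_4 = 84.
Best response: 60.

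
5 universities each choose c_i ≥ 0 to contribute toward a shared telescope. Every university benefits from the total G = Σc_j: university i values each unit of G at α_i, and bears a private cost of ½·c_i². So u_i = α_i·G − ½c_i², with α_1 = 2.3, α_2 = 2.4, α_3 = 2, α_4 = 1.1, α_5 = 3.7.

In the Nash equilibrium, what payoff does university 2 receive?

24.72

University i's FOC: ∂u_i/∂c_i = α_i − c_i = 0, so c_i* = α_i.
NE contributions = (2.3, 2.4, 2, 1.1, 3.7); G = 11.5.
u_2 = α_2·G − ½·(c_2)² = 2.4·11.5 − ½·2.4² = 24.72.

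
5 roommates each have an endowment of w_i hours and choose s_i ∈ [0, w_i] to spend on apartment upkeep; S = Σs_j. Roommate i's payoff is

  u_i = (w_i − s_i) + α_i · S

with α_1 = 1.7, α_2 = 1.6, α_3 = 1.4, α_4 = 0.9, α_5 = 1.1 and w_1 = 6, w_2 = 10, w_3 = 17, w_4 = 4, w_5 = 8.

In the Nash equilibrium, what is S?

∂u_i/∂s_i = α_i − 1, so roommate i contributes w_i if α_i > 1, else 0.
α_i > 1 for i ∈ {1, 2, 3, 5}; NE contributions (6, 10, 17, 0, 8), S = 41.

41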